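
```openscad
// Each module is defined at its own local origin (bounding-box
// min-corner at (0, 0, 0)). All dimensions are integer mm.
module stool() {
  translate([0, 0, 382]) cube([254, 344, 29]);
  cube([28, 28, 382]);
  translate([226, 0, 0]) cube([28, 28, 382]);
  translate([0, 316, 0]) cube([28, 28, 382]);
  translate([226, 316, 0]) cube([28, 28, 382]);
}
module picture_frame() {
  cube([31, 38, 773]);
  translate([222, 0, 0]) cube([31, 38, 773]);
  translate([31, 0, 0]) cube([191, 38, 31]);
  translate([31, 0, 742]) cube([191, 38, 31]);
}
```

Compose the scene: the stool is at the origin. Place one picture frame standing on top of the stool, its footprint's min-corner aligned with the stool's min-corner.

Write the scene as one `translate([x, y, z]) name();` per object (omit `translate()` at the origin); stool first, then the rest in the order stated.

stool();
translate([0, 0, 411]) picture_frame();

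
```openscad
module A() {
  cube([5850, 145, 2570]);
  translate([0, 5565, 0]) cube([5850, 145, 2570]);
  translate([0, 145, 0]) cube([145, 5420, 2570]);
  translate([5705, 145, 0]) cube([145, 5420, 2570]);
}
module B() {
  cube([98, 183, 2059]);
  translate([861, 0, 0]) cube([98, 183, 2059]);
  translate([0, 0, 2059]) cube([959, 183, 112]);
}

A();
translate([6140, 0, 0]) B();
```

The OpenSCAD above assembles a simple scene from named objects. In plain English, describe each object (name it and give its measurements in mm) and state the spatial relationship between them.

A is the wall frame of a small rectangular building: four walls, each 2570 mm tall and 145 mm thick, enclosing a footprint 5850 mm (x) by 5710 mm (y) outside-to-outside, with no floor or roof. The front and back walls (the −y and +y sides) span the full width; the two side walls fit between them.

B is a door frame. The clear opening is 763 mm wide and 2059 mm high. Two 98 mm wide jambs, 183 mm deep, stand either side of the opening from the floor to the top of the opening. A 112 mm thick head sits across the top of both jambs, spanning the full outside width of the frame.

The door frame is on the floor beside the house frame on its +x side.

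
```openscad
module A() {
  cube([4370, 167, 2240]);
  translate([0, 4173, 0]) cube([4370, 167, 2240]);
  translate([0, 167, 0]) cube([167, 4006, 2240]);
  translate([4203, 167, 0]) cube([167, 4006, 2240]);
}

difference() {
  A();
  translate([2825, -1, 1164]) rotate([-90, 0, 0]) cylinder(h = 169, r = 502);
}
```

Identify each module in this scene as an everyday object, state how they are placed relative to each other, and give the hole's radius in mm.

A is a house frame. The house frame has a circular hole through its front wall. The hole's radius is 502 mm.

The subtracted cylinder has r = 502 mm.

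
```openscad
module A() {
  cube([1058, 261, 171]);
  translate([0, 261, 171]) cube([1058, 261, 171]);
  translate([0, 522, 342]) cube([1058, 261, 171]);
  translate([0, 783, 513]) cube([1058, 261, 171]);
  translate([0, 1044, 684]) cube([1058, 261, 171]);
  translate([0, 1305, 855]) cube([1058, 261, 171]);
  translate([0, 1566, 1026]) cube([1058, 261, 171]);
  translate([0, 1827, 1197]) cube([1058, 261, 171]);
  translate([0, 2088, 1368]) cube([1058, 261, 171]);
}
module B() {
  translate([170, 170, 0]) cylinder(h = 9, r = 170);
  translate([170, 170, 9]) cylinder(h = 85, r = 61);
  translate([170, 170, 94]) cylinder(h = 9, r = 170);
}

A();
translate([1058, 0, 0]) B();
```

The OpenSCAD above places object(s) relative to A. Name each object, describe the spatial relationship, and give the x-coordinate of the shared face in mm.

The staircase's +x face and the spool's −x face are both at x = 1058 mm.

A is a staircase. B is a spool. The spool is against the staircase's +x side, with their −y faces flush. The x-coordinate of the shared face is 1058 mm.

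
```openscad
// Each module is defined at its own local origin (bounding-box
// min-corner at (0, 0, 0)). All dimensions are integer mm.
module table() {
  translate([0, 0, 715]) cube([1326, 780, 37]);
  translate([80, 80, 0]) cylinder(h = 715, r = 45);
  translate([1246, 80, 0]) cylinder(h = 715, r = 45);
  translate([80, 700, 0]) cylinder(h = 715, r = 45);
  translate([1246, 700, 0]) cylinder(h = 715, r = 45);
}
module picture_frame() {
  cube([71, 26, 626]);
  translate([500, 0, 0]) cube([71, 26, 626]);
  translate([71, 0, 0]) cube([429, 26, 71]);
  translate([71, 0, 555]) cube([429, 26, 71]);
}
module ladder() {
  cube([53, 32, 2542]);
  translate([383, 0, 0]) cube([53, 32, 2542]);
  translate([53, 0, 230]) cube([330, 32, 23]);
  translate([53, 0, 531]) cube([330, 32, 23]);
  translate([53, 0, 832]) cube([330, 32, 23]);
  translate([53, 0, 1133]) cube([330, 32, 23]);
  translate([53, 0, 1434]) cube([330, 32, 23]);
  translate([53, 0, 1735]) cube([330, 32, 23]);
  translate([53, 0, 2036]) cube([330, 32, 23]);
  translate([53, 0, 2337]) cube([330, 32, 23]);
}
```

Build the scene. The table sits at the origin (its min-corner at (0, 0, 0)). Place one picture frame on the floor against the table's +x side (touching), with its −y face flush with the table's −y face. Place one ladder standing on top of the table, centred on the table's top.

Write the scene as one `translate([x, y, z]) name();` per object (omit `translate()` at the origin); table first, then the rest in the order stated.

table();
translate([1326, 0, 0]) picture_frame();
translate([445, 374, 752]) ladder();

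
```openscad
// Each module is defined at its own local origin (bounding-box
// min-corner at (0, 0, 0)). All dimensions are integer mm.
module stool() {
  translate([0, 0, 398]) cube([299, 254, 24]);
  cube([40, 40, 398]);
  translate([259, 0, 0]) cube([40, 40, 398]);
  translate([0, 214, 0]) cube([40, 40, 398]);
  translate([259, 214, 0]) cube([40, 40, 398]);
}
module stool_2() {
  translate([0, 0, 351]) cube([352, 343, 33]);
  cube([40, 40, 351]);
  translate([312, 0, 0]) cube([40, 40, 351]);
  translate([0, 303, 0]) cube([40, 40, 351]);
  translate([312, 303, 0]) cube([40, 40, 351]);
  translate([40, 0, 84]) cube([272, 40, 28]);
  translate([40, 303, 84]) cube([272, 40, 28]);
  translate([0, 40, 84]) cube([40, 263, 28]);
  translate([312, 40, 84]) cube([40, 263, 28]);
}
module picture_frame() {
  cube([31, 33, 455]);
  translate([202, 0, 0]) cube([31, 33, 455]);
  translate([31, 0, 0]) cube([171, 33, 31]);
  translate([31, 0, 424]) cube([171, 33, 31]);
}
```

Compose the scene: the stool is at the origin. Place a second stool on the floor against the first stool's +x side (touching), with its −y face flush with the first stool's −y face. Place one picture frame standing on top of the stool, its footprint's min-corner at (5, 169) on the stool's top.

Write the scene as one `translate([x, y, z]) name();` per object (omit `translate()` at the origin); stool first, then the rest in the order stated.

stool();
translate([299, 0, 0]) stool_2();
translate([5, 169, 422]) picture_frame();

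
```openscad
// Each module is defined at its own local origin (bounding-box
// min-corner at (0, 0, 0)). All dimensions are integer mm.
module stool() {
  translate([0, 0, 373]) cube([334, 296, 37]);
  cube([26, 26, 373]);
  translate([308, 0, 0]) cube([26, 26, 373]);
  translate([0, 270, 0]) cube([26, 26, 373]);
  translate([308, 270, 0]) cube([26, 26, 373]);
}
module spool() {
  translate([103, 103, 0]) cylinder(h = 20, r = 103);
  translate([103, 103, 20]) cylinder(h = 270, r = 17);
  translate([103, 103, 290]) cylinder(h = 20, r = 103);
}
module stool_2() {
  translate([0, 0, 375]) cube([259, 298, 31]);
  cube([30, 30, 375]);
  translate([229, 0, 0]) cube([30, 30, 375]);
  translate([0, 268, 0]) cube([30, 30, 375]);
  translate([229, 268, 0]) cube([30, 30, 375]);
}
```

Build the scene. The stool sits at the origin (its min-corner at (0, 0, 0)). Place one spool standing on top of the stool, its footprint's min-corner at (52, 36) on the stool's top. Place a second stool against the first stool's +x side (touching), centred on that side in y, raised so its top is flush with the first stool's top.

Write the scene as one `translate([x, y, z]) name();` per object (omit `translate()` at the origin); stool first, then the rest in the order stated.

stool();
translate([52, 36, 410]) spool();
translate([334, -1, 4]) stool_2();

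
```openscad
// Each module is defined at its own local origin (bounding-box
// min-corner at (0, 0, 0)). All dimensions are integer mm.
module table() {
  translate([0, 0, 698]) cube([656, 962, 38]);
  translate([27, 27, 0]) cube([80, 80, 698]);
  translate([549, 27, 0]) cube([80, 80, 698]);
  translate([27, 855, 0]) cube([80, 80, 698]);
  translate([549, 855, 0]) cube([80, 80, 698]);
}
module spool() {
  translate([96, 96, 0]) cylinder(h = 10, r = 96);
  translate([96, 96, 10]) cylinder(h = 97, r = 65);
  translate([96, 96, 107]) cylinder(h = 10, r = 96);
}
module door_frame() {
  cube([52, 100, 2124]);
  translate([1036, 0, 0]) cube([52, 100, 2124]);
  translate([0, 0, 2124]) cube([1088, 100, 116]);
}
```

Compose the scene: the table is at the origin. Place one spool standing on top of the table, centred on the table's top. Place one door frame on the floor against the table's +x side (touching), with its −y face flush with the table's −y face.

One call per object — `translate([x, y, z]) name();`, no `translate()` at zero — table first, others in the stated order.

table();
translate([232, 385, 736]) spool();
translate([656, 0, 0]) door_frame();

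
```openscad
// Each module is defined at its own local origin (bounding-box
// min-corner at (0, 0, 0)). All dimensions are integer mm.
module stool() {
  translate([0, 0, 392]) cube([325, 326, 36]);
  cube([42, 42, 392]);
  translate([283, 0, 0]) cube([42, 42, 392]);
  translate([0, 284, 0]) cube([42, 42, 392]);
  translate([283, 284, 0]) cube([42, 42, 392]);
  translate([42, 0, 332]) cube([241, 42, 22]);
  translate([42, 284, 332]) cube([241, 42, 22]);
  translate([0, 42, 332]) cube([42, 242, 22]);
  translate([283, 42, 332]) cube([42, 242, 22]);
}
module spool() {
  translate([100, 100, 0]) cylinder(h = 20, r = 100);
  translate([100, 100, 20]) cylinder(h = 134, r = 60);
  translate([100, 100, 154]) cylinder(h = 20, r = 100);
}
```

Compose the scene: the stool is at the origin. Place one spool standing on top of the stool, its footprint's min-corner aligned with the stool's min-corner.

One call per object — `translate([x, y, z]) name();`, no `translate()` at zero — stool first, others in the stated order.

stool();
translate([0, 0, 428]) spool();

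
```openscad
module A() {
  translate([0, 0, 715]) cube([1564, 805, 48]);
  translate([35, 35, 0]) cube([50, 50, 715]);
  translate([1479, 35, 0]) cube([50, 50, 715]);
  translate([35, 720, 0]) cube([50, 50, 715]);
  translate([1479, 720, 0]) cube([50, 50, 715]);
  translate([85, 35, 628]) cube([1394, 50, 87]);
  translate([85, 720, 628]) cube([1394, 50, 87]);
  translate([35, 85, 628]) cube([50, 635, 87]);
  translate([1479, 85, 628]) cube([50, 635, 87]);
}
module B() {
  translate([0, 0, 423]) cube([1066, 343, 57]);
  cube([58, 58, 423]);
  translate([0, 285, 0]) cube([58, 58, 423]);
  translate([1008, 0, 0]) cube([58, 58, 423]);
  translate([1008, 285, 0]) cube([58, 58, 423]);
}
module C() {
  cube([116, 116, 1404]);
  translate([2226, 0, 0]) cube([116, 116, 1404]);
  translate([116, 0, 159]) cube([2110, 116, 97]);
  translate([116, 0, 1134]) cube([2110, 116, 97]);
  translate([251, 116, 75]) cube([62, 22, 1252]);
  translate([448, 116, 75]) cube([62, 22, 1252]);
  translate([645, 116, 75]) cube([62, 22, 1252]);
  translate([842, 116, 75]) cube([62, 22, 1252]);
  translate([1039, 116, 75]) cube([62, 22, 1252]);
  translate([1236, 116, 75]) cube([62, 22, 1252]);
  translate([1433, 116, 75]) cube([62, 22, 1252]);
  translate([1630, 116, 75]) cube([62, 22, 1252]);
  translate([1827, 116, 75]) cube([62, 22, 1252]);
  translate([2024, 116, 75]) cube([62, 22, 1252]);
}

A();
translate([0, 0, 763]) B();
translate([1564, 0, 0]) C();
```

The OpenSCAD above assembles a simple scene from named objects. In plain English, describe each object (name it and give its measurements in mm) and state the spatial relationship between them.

A is a table with a 1564×805 mm rectangular top, 48 mm thick, top surface at z = 763 mm, supported by four 50×50 mm square legs, each inset 35 mm from the nearest pair of top edges, running from the floor. Four apron rails, 50 mm thick and 87 mm tall, run between adjacent legs with their top edges flush with the underside of the top and their outer faces flush with the legs' outer faces.

B is a bench: a 1066×343 mm seat slab, 57 mm thick, top at z = 480 mm, on four 58×58 mm square legs flush with the seat corners and standing on z = 0.

C is a fence section. Two 116×116 mm posts, 1404 mm tall, stand on the floor with a clear span of 2110 mm between their inner faces. Two horizontal rails of 116×97 mm section span the gap between the posts with their undersides at z = 159 mm and z = 1134 mm, flush with the posts' −y face. 10 pickets, each 62 mm wide, 22 mm thick and 1252 mm tall, are fixed to the +y face of the rails with their bottoms at z = 75 mm, evenly spaced across the span with equal gaps (rounded down to the nearest mm) at the −x end and between each pair — any rounding remainder accumulates at the +x end.

The bench is on top of the table. The fence section is against the table's +x side, with their −y faces flush.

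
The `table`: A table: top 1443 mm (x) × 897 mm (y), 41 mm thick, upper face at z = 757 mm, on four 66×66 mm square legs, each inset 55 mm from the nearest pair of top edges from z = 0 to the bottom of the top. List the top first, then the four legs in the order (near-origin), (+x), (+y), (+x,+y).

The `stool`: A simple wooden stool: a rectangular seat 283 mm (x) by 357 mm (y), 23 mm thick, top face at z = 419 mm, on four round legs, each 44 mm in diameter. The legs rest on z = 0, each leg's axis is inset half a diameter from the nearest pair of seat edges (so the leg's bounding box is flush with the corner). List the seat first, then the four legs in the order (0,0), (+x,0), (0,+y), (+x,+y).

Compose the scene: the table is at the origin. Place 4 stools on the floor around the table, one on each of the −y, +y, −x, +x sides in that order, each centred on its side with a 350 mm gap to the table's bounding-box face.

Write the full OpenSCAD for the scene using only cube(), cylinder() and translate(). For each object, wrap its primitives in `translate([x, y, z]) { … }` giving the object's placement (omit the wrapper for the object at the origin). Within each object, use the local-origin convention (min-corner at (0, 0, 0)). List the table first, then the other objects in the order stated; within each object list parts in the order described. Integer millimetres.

translate([0, 0, 716]) cube([1443, 897, 41]);
translate([55, 55, 0]) cube([66, 66, 716]);
translate([1322, 55, 0]) cube([66, 66, 716]);
translate([55, 776, 0]) cube([66, 66, 716]);
translate([1322, 776, 0]) cube([66, 66, 716]);
translate([580, -707, 0]) {
  translate([0, 0, 396]) cube([283, 357, 23]);
  translate([22, 22, 0]) cylinder(h = 396, r = 22);
  translate([261, 22, 0]) cylinder(h = 396, r = 22);
  translate([22, 335, 0]) cylinder(h = 396, r = 22);
  translate([261, 335, 0]) cylinder(h = 396, r = 22);
}
translate([580, 1247, 0]) {
  translate([0, 0, 396]) cube([283, 357, 23]);
  translate([22, 22, 0]) cylinder(h = 396, r = 22);
  translate([261, 22, 0]) cylinder(h = 396, r = 22);
  translate([22, 335, 0]) cylinder(h = 396, r = 22);
  translate([261, 335, 0]) cylinder(h = 396, r = 22);
}
translate([-633, 270, 0]) {
  translate([0, 0, 396]) cube([283, 357, 23]);
  translate([22, 22, 0]) cylinder(h = 396, r = 22);
  translate([261, 22, 0]) cylinder(h = 396, r = 22);
  translate([22, 335, 0]) cylinder(h = 396, r = 22);
  translate([261, 335, 0]) cylinder(h = 396, r = 22);
}
translate([1793, 270, 0]) {
  translate([0, 0, 396]) cube([283, 357, 23]);
  translate([22, 22, 0]) cylinder(h = 396, r = 22);
  translate([261, 22, 0]) cylinder(h = 396, r = 22);
  translate([22, 335, 0]) cylinder(h = 396, r = 22);
  translate([261, 335, 0]) cylinder(h = 396, r = 22);
}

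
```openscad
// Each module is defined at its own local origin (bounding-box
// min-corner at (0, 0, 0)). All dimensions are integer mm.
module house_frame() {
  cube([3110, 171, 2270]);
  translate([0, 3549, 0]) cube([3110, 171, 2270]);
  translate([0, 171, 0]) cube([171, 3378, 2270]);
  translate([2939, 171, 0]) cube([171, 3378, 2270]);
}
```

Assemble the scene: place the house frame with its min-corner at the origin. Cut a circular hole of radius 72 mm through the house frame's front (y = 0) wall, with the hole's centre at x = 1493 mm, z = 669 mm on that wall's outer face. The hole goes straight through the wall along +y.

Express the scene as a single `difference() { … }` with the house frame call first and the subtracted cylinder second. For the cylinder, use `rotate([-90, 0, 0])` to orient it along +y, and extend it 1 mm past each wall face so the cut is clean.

difference() {
  house_frame();
  translate([1493, -1, 669]) rotate([-90, 0, 0]) cylinder(h = 173, r = 72);
}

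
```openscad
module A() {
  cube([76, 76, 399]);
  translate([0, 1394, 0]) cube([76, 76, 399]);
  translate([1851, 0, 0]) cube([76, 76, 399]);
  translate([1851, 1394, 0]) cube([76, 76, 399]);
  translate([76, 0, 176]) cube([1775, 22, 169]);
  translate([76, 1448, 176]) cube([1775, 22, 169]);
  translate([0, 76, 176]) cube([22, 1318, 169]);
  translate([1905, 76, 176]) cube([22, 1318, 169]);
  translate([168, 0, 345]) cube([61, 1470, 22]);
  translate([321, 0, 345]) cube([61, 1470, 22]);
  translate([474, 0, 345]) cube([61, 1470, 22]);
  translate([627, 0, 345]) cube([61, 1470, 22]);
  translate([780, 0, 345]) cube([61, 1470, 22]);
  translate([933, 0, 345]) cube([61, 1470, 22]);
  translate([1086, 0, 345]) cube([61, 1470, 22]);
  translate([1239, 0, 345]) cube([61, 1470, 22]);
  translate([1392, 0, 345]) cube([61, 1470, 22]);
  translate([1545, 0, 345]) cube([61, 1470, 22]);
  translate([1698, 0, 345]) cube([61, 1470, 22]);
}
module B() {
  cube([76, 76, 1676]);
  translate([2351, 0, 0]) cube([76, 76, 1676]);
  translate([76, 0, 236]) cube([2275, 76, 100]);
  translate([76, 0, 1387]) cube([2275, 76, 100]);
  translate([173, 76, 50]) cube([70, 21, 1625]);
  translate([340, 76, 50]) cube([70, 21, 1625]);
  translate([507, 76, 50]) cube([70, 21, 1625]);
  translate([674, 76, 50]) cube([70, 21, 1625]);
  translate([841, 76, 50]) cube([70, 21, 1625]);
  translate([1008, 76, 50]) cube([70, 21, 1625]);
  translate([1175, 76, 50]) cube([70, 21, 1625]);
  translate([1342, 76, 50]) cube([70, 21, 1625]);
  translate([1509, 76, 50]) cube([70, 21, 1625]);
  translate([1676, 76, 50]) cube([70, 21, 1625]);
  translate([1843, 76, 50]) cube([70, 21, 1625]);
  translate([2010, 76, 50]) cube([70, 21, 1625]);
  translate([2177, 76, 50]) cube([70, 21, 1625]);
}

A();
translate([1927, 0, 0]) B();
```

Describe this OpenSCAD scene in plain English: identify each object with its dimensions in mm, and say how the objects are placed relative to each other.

A is a bed frame 1927 mm long (x) by 1470 mm wide (y). Four 76×76 mm corner posts, 399 mm tall, at the corners of the footprint. Four rails of 22 mm thickness and 169 mm height run between adjacent posts with their undersides at z = 176 mm, their outer faces flush with the outside of the frame (the two x-running rails run between the posts' inner faces; the two y-running rails run between the posts' inner faces). 11 slats, each 61 mm wide (x) and 22 mm thick, lie across the top of the two x-running rails, running the full 1470 mm width of the frame in y; the slats are evenly spaced along x between the inner faces of the end posts with equal gaps (rounded down to the nearest mm) at the −x end and between each pair — any rounding remainder accumulates at the +x end.

B is a fence section. Two 76×76 mm posts, 1676 mm tall, stand on the floor with a clear span of 2275 mm between their inner faces. Two horizontal rails of 76×100 mm section span the gap between the posts with their undersides at z = 236 mm and z = 1387 mm, flush with the posts' −y face. 13 pickets, each 70 mm wide, 21 mm thick and 1625 mm tall, are fixed to the +y face of the rails with their bottoms at z = 50 mm, evenly spaced across the span with equal gaps (rounded down to the nearest mm) at the −x end and between each pair — any rounding remainder accumulates at the +x end.

The fence section is against the bed frame's +x side, with their −y faces flush.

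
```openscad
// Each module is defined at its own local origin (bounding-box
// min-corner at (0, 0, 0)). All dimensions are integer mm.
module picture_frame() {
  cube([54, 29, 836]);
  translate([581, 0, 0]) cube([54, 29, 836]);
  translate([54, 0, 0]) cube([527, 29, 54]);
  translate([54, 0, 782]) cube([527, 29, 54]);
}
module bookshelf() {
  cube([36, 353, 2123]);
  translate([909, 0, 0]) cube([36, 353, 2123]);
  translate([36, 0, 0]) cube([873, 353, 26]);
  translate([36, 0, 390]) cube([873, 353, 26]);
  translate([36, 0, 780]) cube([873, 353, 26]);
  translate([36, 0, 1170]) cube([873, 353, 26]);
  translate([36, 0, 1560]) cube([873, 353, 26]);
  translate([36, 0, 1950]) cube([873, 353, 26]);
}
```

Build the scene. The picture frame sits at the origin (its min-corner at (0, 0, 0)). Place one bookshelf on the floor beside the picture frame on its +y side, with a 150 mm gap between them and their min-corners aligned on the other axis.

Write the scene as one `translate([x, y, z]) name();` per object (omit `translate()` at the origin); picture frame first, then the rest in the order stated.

picture_frame();
translate([0, 179, 0]) bookshelf();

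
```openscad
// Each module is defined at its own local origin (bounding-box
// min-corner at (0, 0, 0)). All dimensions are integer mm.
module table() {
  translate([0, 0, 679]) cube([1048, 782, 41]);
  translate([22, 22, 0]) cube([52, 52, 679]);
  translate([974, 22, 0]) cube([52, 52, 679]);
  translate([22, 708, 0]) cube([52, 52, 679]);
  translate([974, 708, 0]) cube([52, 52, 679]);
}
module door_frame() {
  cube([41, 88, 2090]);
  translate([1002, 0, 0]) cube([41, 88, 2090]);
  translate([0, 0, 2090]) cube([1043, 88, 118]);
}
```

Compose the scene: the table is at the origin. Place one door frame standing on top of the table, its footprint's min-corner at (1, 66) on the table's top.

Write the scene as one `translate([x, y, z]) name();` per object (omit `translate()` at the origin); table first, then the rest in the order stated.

table();
translate([1, 66, 720]) door_frame();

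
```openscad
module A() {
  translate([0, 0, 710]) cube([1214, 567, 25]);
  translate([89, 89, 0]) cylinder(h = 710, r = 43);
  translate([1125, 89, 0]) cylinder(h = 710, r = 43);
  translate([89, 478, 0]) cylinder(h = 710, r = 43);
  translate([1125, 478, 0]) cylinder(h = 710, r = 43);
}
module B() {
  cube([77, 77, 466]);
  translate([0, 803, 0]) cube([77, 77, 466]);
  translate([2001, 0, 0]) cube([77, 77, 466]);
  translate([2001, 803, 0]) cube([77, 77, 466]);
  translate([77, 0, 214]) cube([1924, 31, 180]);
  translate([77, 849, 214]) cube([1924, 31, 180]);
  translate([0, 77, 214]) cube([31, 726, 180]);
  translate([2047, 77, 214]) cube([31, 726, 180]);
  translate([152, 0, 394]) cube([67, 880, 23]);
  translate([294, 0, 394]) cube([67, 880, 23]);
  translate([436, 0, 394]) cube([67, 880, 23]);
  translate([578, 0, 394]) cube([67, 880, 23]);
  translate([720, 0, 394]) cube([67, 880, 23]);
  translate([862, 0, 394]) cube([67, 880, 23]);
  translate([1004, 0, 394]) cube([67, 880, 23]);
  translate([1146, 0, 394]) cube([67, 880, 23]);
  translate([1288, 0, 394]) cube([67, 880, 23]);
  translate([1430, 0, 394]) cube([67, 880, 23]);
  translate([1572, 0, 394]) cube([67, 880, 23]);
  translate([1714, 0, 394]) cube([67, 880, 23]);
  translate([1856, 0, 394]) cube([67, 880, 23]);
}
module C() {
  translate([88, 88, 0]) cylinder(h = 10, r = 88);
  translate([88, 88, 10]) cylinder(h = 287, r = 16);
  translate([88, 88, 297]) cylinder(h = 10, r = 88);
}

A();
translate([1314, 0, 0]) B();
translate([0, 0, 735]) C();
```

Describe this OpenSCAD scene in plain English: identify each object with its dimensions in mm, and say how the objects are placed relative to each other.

A is a table: top 1214 mm (x) × 567 mm (y), 25 mm thick, upper face at z = 735 mm, on four round legs of 86 mm diameter, each leg's bounding box inset 46 mm from the nearest pair of top edges, running from z = 0 to the bottom of the top.

B is a bed frame 2078 mm long (x) by 880 mm wide (y). Four 77×77 mm corner posts, 466 mm tall, at the corners of the footprint. Four rails of 31 mm thickness and 180 mm height run between adjacent posts with their undersides at z = 214 mm, their outer faces flush with the outside of the frame (the two x-running rails run between the posts' inner faces; the two y-running rails run between the posts' inner faces). 13 slats, each 67 mm wide (x) and 23 mm thick, lie across the top of the two x-running rails, running the full 880 mm width of the frame in y; the slats are evenly spaced along x between the inner faces of the end posts with equal gaps (rounded down to the nearest mm) at the −x end and between each pair — any rounding remainder accumulates at the +x end.

C is a spool: two coaxial disc flanges of radius 88 mm and thickness 10 mm, joined by a core cylinder of radius 16 mm and height 287 mm. The lower flange rests on z = 0 and the three cylinders share a vertical axis.

The bed frame is on the floor beside the table on its +x side. The spool is on top of the table.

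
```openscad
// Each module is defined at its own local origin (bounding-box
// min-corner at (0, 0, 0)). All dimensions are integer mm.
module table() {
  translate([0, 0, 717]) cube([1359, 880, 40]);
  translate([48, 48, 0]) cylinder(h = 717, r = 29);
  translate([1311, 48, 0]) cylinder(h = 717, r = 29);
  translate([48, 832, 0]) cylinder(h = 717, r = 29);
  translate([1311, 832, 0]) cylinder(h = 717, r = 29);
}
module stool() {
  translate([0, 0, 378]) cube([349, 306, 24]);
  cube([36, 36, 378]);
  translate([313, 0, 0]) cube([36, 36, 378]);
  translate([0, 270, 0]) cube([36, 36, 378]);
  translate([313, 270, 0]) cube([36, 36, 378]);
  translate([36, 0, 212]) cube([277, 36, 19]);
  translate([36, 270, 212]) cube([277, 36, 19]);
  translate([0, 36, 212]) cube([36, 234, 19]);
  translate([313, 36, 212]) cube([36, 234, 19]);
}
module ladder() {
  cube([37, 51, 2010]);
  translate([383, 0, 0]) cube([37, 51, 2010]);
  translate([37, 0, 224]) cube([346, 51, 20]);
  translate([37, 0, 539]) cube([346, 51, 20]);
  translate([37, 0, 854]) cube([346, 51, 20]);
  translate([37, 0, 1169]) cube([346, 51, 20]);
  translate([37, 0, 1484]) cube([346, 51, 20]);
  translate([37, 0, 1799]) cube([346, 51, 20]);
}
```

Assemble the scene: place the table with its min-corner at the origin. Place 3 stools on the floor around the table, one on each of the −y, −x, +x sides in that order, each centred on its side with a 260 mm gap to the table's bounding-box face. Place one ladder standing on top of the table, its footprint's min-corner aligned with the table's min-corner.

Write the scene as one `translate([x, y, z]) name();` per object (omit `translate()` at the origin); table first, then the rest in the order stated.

table();
translate([505, -566, 0]) stool();
translate([-609, 287, 0]) stool();
translate([1619, 287, 0]) stool();
translate([0, 0, 757]) ladder();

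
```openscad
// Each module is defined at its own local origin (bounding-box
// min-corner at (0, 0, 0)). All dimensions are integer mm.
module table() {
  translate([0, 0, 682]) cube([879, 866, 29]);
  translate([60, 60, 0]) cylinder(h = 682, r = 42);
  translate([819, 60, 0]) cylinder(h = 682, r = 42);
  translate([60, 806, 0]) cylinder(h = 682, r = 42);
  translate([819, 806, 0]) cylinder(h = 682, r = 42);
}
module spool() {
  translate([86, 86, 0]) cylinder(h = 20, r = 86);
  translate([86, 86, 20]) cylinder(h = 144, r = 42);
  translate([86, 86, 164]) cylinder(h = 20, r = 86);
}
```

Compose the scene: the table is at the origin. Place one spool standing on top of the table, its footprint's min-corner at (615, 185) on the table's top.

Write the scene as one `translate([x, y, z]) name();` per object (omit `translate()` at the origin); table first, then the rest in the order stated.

table();
translate([615, 185, 711]) spool();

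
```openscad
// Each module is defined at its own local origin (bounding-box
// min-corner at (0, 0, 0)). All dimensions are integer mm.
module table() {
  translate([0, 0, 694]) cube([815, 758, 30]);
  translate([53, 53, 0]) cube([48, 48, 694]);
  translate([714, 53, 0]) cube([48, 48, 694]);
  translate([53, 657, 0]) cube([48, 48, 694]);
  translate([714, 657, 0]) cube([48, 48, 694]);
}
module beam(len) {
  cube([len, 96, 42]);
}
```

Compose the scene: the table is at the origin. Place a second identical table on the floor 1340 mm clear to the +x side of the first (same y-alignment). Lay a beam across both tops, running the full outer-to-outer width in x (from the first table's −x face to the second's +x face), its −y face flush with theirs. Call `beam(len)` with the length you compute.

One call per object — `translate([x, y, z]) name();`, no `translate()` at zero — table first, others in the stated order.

table();
translate([2155, 0, 0]) table();
translate([0, 0, 724]) beam(2970);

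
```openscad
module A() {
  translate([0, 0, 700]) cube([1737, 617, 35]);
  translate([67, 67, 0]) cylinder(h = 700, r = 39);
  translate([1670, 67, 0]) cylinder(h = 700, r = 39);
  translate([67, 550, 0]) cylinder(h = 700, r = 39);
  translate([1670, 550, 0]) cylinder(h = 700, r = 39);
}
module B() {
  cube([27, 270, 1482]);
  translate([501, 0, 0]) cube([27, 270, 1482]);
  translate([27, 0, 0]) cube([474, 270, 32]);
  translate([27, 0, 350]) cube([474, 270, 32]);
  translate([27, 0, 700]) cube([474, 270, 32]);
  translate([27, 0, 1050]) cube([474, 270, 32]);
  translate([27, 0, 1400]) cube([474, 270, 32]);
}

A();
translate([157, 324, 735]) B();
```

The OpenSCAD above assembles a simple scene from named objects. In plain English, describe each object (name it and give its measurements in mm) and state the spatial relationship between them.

A is a table: top 1737 mm (x) × 617 mm (y), 35 mm thick, upper face at z = 735 mm, on four round legs of 78 mm diameter, each leg's bounding box inset 28 mm from the nearest pair of top edges, running from z = 0 to the bottom of the top.

B is a bookshelf 528 mm wide overall, 270 mm deep and 1482 mm tall. The two sides are 27 mm thick vertical panels. 5 horizontal shelves of 32 mm thickness span between the inner faces of the sides; the lowest shelf sits on the floor and shelves are stacked with a clear vertical gap of 318 mm between each pair.

The bookshelf is on top of the table.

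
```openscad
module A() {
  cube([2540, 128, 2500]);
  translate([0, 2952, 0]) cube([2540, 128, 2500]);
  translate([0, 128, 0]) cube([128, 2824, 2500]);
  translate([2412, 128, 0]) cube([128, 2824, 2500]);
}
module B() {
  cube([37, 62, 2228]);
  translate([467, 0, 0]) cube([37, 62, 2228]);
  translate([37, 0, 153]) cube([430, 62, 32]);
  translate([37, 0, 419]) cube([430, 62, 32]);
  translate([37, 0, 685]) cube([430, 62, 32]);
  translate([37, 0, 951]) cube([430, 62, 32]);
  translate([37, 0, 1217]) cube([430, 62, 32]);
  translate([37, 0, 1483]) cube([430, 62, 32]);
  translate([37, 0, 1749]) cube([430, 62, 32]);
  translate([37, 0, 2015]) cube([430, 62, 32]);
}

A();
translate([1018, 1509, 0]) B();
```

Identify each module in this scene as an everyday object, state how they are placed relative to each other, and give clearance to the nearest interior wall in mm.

A is a house frame. B is a ladder. The ladder sits inside the house frame, centred. The clearance to the nearest interior wall is 890 mm.

Clearances: x = 890, y = 1381; minimum 890 mm.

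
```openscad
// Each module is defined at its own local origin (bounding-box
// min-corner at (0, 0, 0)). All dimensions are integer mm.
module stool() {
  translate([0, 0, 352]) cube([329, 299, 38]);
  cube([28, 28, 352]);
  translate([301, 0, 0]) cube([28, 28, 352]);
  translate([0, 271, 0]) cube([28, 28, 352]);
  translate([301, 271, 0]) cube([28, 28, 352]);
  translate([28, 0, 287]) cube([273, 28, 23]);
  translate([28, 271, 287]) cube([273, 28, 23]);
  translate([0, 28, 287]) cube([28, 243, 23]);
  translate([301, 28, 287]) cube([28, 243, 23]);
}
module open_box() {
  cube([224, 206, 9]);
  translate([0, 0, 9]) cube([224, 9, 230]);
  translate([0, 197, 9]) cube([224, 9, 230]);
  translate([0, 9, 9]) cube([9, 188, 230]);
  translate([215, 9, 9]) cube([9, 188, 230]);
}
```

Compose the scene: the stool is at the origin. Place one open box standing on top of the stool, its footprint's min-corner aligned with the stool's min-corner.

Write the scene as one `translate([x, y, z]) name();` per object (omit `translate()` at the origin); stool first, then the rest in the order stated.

stool();
translate([0, 0, 390]) open_box();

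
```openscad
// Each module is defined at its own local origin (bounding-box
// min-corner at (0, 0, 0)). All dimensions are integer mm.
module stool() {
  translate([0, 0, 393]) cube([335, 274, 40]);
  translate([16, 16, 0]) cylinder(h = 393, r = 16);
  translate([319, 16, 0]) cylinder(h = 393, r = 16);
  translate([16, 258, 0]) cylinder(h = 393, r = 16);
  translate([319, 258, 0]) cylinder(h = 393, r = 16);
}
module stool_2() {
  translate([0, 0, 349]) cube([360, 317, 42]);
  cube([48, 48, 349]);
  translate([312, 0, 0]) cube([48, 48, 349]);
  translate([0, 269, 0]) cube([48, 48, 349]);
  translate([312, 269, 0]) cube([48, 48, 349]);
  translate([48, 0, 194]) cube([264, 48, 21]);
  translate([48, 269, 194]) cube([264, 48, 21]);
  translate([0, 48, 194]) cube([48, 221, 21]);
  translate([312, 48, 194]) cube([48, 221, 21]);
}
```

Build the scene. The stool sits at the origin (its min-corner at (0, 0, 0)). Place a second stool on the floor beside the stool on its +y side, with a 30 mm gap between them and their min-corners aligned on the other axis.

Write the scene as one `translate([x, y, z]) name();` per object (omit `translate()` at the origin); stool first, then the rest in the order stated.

stool();
translate([0, 304, 0]) stool_2();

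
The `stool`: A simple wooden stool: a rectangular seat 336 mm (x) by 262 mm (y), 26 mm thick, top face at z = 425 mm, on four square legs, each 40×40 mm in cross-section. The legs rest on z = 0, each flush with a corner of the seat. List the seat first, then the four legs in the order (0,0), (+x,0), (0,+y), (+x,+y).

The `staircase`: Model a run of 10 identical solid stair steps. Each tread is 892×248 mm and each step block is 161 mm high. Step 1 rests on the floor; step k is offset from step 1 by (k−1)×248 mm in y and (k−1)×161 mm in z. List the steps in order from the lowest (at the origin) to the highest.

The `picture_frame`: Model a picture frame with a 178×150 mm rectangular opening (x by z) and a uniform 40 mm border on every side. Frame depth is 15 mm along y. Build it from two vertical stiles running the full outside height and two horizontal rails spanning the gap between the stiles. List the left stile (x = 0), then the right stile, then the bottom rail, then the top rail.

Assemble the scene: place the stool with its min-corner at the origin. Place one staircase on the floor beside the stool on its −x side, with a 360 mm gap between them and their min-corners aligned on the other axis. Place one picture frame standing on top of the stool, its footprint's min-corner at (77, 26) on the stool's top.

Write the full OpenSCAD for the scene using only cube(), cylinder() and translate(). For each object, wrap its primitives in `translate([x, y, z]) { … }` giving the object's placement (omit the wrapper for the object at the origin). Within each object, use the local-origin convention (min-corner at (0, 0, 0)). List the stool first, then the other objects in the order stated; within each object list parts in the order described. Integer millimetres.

translate([0, 0, 399]) cube([336, 262, 26]);
cube([40, 40, 399]);
translate([296, 0, 0]) cube([40, 40, 399]);
translate([0, 222, 0]) cube([40, 40, 399]);
translate([296, 222, 0]) cube([40, 40, 399]);
translate([-1252, 0, 0]) {
  cube([892, 248, 161]);
  translate([0, 248, 161]) cube([892, 248, 161]);
  translate([0, 496, 322]) cube([892, 248, 161]);
  translate([0, 744, 483]) cube([892, 248, 161]);
  translate([0, 992, 644]) cube([892, 248, 161]);
  translate([0, 1240, 805]) cube([892, 248, 161]);
  translate([0, 1488, 966]) cube([892, 248, 161]);
  translate([0, 1736, 1127]) cube([892, 248, 161]);
  translate([0, 1984, 1288]) cube([892, 248, 161]);
  translate([0, 2232, 1449]) cube([892, 248, 161]);
}
translate([77, 26, 425]) {
  cube([40, 15, 230]);
  translate([218, 0, 0]) cube([40, 15, 230]);
  translate([40, 0, 0]) cube([178, 15, 40]);
  translate([40, 0, 190]) cube([178, 15, 40]);
}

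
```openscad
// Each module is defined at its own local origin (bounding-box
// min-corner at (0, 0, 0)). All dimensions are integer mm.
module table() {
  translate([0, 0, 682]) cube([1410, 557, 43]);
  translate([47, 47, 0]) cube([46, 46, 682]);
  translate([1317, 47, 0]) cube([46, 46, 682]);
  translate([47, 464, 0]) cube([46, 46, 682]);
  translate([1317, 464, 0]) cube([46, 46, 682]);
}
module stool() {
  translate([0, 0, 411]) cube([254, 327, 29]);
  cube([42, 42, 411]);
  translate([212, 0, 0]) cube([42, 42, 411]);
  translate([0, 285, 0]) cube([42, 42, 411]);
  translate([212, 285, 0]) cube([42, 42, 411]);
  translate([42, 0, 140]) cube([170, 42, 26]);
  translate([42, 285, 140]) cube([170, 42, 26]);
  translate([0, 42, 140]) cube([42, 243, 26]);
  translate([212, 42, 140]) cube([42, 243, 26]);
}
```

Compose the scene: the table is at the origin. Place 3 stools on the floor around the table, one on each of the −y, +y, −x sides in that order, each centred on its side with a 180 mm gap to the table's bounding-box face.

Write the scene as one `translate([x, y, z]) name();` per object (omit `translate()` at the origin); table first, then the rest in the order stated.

table();
translate([578, -507, 0]) stool();
translate([578, 737, 0]) stool();
translate([-434, 115, 0]) stool();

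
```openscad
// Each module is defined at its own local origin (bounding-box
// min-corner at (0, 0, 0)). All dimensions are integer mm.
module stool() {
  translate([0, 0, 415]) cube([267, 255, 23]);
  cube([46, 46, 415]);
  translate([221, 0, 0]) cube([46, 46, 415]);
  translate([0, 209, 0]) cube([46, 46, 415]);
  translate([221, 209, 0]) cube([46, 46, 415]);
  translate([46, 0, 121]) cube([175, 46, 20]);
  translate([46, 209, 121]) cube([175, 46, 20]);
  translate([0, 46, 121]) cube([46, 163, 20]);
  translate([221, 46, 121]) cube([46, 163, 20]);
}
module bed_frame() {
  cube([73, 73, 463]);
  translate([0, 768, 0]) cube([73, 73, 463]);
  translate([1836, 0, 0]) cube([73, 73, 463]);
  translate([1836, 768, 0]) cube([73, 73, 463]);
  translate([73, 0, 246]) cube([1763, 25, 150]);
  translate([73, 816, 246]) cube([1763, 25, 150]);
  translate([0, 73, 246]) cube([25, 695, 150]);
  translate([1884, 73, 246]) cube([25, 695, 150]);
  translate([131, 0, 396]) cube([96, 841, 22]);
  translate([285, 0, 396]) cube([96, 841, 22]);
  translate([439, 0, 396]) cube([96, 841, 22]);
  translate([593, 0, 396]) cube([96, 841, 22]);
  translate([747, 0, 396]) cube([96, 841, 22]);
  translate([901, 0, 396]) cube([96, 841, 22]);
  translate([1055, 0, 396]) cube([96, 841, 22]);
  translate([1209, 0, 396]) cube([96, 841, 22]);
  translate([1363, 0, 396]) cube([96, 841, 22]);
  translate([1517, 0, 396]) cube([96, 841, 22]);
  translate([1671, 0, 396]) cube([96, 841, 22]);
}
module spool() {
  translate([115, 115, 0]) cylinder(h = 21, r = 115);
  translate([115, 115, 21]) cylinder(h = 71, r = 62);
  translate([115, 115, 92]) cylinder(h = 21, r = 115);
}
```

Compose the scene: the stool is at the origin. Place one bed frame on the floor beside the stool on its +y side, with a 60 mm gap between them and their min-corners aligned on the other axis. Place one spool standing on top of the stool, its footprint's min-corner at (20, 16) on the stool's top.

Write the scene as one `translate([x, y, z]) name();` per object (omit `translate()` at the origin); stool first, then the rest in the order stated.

stool();
translate([0, 315, 0]) bed_frame();
translate([20, 16, 438]) spool();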